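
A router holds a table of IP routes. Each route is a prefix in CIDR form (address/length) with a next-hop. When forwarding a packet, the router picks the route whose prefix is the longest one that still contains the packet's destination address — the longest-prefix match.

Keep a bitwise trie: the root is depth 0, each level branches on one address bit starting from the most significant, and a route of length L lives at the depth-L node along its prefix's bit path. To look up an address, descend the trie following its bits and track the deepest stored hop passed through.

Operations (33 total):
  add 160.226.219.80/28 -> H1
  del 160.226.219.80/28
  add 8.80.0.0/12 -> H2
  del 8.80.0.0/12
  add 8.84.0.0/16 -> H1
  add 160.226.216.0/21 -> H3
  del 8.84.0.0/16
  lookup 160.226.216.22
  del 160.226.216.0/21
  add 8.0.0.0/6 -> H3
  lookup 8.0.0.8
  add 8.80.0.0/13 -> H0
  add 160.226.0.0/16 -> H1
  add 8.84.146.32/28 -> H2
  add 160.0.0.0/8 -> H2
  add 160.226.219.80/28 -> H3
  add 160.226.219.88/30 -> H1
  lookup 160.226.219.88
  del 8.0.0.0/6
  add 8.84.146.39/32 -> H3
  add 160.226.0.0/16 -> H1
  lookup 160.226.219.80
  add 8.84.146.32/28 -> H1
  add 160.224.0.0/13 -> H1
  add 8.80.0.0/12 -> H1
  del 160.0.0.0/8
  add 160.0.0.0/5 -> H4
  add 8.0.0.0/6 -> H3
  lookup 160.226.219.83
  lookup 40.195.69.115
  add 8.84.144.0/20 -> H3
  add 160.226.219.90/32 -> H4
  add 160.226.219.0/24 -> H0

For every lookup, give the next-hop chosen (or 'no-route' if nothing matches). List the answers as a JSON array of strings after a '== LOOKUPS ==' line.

Apply in order:
  add 160.226.219.80/28 -> H1 at depth 28
  - 160.226.219.80/28 clear@28
  add 8.80.0.0/12 -> H2 at depth 12
  - 8.80.0.0/12 clear@12
  add 8.84.0.0/16 -> H1 at depth 16
  add 160.226.216.0/21 -> H3 at depth 21
  - 8.84.0.0/16 clear@16
  Q 160.226.216.22: descend 1010000011100010110110 ; hops seen [H3] ; pick H3
  - 160.226.216.0/21 clear@21
  add 8.0.0.0/6 -> H3 at depth 6
  Q 8.0.0.8: descend 000010000 ; hops seen [H3] ; pick H3
  add 8.80.0.0/13 -> H0 at depth 13
  add 160.226.0.0/16 -> H1 at depth 16
  add 8.84.146.32/28 -> H2 at depth 28
  add 160.0.0.0/8 -> H2 at depth 8
  add 160.226.219.80/28 -> H3 at depth 28
  add 160.226.219.88/30 -> H1 at depth 30
  Q 160.226.219.88: descend 101000001110001011011011010110 ; hops seen [H2,H1,H3,H1] ; pick H1
  - 8.0.0.0/6 clear@6
  add 8.84.146.39/32 -> H3 at depth 32
  add 160.226.0.0/16 -> H1 at depth 16
  Q 160.226.219.80: descend 1010000011100010110110110101 ; hops seen [H2,H1,H3] ; pick H3
  add 8.84.146.32/28 -> H1 at depth 28
  add 160.224.0.0/13 -> H1 at depth 13
  add 8.80.0.0/12 -> H1 at depth 12
  - 160.0.0.0/8 clear@8
  add 160.0.0.0/5 -> H4 at depth 5
  add 8.0.0.0/6 -> H3 at depth 6
  Q 160.226.219.83: descend 1010000011100010110110110101 ; hops seen [H4,H1,H1,H3] ; pick H3
  Q 40.195.69.115: descend 00 ; hops seen [∅] ; pick no-route
  add 8.84.144.0/20 -> H3 at depth 20
  add 160.226.219.90/32 -> H4 at depth 32
  add 160.226.219.0/24 -> H0 at depth 24

== LOOKUPS ==
["H3","H3","H1","H3","H3","no-route"]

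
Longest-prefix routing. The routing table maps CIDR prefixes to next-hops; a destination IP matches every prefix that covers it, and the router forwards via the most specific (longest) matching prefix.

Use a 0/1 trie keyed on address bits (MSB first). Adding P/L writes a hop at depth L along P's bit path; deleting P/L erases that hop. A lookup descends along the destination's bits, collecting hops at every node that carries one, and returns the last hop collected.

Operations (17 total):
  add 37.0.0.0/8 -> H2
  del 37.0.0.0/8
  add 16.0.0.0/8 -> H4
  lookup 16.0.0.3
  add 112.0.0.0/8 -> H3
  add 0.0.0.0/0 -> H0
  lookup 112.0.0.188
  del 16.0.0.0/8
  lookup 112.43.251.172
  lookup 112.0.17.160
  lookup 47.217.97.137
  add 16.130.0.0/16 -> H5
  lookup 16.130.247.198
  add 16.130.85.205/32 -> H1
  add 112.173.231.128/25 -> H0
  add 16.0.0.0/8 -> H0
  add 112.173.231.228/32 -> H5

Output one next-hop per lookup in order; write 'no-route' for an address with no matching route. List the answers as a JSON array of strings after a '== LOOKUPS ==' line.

Process each operation:
  + 37.0.0.0/8 (H2) depth=8
  - 37.0.0.0/8 clear@8
  + 16.0.0.0/8 (H4) depth=8
  lookup 16.0.0.3: bits 00010000 walk d0:-→d1:-→d2:-→d3:-→d4:-→d5:-→d6:-→d7:-→d8:H4 -> H4
  + 112.0.0.0/8 (H3) depth=8
  + 0.0.0.0/0 (H0) depth=0
  lookup 112.0.0.188: bits 01110000 walk d0:H0→d1:-→d2:-→d3:-→d4:-→d5:-→d6:-→d7:-→d8:H3 -> H3
  - 16.0.0.0/8 clear@8
  lookup 112.43.251.172: bits 01110000 walk d0:H0→d1:-→d2:-→d3:-→d4:-→d5:-→d6:-→d7:-→d8:H3 -> H3
  lookup 112.0.17.160: bits 01110000 walk d0:H0→d1:-→d2:-→d3:-→d4:-→d5:-→d6:-→d7:-→d8:H3 -> H3
  lookup 47.217.97.137: bits 0010 walk d0:H0→d1:-→d2:-→d3:-→d4:- -> H0
  + 16.130.0.0/16 (H5) depth=16
  lookup 16.130.247.198: bits 0001000010000010 walk d0:H0→d1:-→d2:-→d3:-→d4:-→d5:-→d6:-→d7:-→d8:-→d9:-→d10:-→d11:-→d12:-→d13:-→d14:-→d15:-→d16:H5 -> H5
  + 16.130.85.205/32 (H1) depth=32
  + 112.173.231.128/25 (H0) depth=25
  + 16.0.0.0/8 (H0) depth=8
  + 112.173.231.228/32 (H5) depth=32

== LOOKUPS ==
["H4","H3","H3","H3","H0","H5"]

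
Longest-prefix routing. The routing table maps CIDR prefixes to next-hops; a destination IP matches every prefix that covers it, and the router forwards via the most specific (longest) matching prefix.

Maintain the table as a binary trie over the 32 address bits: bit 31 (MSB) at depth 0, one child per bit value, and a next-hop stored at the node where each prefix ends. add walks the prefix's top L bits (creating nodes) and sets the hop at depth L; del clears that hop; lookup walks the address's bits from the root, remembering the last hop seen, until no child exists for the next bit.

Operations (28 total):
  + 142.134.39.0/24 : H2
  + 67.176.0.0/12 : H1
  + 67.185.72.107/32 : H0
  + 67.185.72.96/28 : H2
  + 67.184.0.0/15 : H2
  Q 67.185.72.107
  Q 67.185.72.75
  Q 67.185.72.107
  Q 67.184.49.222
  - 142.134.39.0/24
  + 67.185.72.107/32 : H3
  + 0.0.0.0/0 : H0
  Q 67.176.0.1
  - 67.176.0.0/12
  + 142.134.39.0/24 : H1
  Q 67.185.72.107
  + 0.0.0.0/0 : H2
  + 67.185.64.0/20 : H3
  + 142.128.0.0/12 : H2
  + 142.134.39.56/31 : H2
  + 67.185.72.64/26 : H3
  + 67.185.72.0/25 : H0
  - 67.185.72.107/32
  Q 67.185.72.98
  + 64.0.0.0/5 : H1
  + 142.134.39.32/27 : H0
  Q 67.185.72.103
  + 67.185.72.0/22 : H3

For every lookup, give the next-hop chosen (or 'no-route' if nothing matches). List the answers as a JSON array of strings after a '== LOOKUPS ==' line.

Trace:
  add 142.134.39.0/24 -> H2 at depth 24
  add 67.176.0.0/12 -> H1 at depth 12
  add 67.185.72.107/32 -> H0 at depth 32
  add 67.185.72.96/28 -> H2 at depth 28
  add 67.184.0.0/15 -> H2 at depth 15
  ? 67.185.72.107  path d0:-→d1:-→d2:-→d3:-→d4:-→d5:-→d6:-→d7:-→d8:-→d9:-→d10:-→d11:-→d12:H1→d13:-→d14:-→d15:H2→d16:-→d17:-→d18:-→d19:-→d20:-→d21:-→d22:-→d23:-→d24:-→d25:-→d26:-→d27:-→d28:H2→d29:-→d30:-→d31:-→d32:H0  best=H0
  ? 67.185.72.75  path d0:-→d1:-→d2:-→d3:-→d4:-→d5:-→d6:-→d7:-→d8:-→d9:-→d10:-→d11:-→d12:H1→d13:-→d14:-→d15:H2→d16:-→d17:-→d18:-→d19:-→d20:-→d21:-→d22:-→d23:-→d24:-→d25:-→d26:-  best=H2
  ? 67.185.72.107  path d0:-→d1:-→d2:-→d3:-→d4:-→d5:-→d6:-→d7:-→d8:-→d9:-→d10:-→d11:-→d12:H1→d13:-→d14:-→d15:H2→d16:-→d17:-→d18:-→d19:-→d20:-→d21:-→d22:-→d23:-→d24:-→d25:-→d26:-→d27:-→d28:H2→d29:-→d30:-→d31:-→d32:H0  best=H0
  ? 67.184.49.222  path d0:-→d1:-→d2:-→d3:-→d4:-→d5:-→d6:-→d7:-→d8:-→d9:-→d10:-→d11:-→d12:H1→d13:-→d14:-→d15:H2  best=H2
  - 142.134.39.0/24 clear@24
  add 67.185.72.107/32 -> H3 at depth 32
  add 0.0.0.0/0 -> H0 at depth 0
  ? 67.176.0.1  path d0:H0→d1:-→d2:-→d3:-→d4:-→d5:-→d6:-→d7:-→d8:-→d9:-→d10:-→d11:-→d12:H1  best=H1
  - 67.176.0.0/12 clear@12
  add 142.134.39.0/24 -> H1 at depth 24
  ? 67.185.72.107  path d0:H0→d1:-→d2:-→d3:-→d4:-→d5:-→d6:-→d7:-→d8:-→d9:-→d10:-→d11:-→d12:-→d13:-→d14:-→d15:H2→d16:-→d17:-→d18:-→d19:-→d20:-→d21:-→d22:-→d23:-→d24:-→d25:-→d26:-→d27:-→d28:H2→d29:-→d30:-→d31:-→d32:H3  best=H3
  add 0.0.0.0/0 -> H2 at depth 0
  add 67.185.64.0/20 -> H3 at depth 20
  add 142.128.0.0/12 -> H2 at depth 12
  add 142.134.39.56/31 -> H2 at depth 31
  add 67.185.72.64/26 -> H3 at depth 26
  add 67.185.72.0/25 -> H0 at depth 25
  - 67.185.72.107/32 clear@32
  ? 67.185.72.98  path d0:H2→d1:-→d2:-→d3:-→d4:-→d5:-→d6:-→d7:-→d8:-→d9:-→d10:-→d11:-→d12:-→d13:-→d14:-→d15:H2→d16:-→d17:-→d18:-→d19:-→d20:H3→d21:-→d22:-→d23:-→d24:-→d25:H0→d26:H3→d27:-→d28:H2  best=H2
  add 64.0.0.0/5 -> H1 at depth 5
  add 142.134.39.32/27 -> H0 at depth 27
  ? 67.185.72.103  path d0:H2→d1:-→d2:-→d3:-→d4:-→d5:H1→d6:-→d7:-→d8:-→d9:-→d10:-→d11:-→d12:-→d13:-→d14:-→d15:H2→d16:-→d17:-→d18:-→d19:-→d20:H3→d21:-→d22:-→d23:-→d24:-→d25:H0→d26:H3→d27:-→d28:H2  best=H2
  add 67.185.72.0/22 -> H3 at depth 22

== LOOKUPS ==
["H0","H2","H0","H2","H1","H3","H2","H2"]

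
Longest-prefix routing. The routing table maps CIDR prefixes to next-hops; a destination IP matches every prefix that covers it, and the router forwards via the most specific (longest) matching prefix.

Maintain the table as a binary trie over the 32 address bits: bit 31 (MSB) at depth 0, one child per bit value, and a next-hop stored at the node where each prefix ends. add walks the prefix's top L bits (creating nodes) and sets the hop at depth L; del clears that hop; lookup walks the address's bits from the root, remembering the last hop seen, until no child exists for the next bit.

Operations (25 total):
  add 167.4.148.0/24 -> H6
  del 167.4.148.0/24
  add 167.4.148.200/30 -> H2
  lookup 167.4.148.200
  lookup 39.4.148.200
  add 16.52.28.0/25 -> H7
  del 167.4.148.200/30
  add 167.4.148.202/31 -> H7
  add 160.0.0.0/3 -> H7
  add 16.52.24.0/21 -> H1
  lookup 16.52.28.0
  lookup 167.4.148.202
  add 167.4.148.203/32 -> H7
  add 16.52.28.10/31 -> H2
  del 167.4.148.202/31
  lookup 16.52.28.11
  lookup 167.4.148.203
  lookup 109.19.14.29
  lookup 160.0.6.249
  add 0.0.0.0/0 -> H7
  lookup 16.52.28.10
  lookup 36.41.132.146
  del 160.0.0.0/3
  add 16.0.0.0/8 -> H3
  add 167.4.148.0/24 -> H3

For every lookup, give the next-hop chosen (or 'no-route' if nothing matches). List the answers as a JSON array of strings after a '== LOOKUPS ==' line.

Process each operation:
  + 167.4.148.0/24 (H6) depth=24
  del 167.4.148.0/24 (clear depth 24)
  + 167.4.148.200/30 (H2) depth=30
  lookup 167.4.148.200: bits 101001110000010010010100110010 walk d0:-→d1:-→d2:-→d3:-→d4:-→d5:-→d6:-→d7:-→d8:-→d9:-→d10:-→d11:-→d12:-→d13:-→d14:-→d15:-→d16:-→d17:-→d18:-→d19:-→d20:-→d21:-→d22:-→d23:-→d24:-→d25:-→d26:-→d27:-→d28:-→d29:-→d30:H2 -> H2
  lookup 39.4.148.200: bits ε walk d0:- -> no-route
  + 16.52.28.0/25 (H7) depth=25
  del 167.4.148.200/30 (clear depth 30)
  + 167.4.148.202/31 (H7) depth=31
  + 160.0.0.0/3 (H7) depth=3
  + 16.52.24.0/21 (H1) depth=21
  lookup 16.52.28.0: bits 0001000000110100000111000 walk d0:-→d1:-→d2:-→d3:-→d4:-→d5:-→d6:-→d7:-→d8:-→d9:-→d10:-→d11:-→d12:-→d13:-→d14:-→d15:-→d16:-→d17:-→d18:-→d19:-→d20:-→d21:H1→d22:-→d23:-→d24:-→d25:H7 -> H7
  lookup 167.4.148.202: bits 1010011100000100100101001100101 walk d0:-→d1:-→d2:-→d3:H7→d4:-→d5:-→d6:-→d7:-→d8:-→d9:-→d10:-→d11:-→d12:-→d13:-→d14:-→d15:-→d16:-→d17:-→d18:-→d19:-→d20:-→d21:-→d22:-→d23:-→d24:-→d25:-→d26:-→d27:-→d28:-→d29:-→d30:-→d31:H7 -> H7
  + 167.4.148.203/32 (H7) depth=32
  + 16.52.28.10/31 (H2) depth=31
  del 167.4.148.202/31 (clear depth 31)
  lookup 16.52.28.11: bits 0001000000110100000111000000101 walk d0:-→d1:-→d2:-→d3:-→d4:-→d5:-→d6:-→d7:-→d8:-→d9:-→d10:-→d11:-→d12:-→d13:-→d14:-→d15:-→d16:-→d17:-→d18:-→d19:-→d20:-→d21:H1→d22:-→d23:-→d24:-→d25:H7→d26:-→d27:-→d28:-→d29:-→d30:-→d31:H2 -> H2
  lookup 167.4.148.203: bits 10100111000001001001010011001011 walk d0:-→d1:-→d2:-→d3:H7→d4:-→d5:-→d6:-→d7:-→d8:-→d9:-→d10:-→d11:-→d12:-→d13:-→d14:-→d15:-→d16:-→d17:-→d18:-→d19:-→d20:-→d21:-→d22:-→d23:-→d24:-→d25:-→d26:-→d27:-→d28:-→d29:-→d30:-→d31:-→d32:H7 -> H7
  lookup 109.19.14.29: bits 0 walk d0:-→d1:- -> no-route
  lookup 160.0.6.249: bits 10100 walk d0:-→d1:-→d2:-→d3:H7→d4:-→d5:- -> H7
  + 0.0.0.0/0 (H7) depth=0
  lookup 16.52.28.10: bits 0001000000110100000111000000101 walk d0:H7→d1:-→d2:-→d3:-→d4:-→d5:-→d6:-→d7:-→d8:-→d9:-→d10:-→d11:-→d12:-→d13:-→d14:-→d15:-→d16:-→d17:-→d18:-→d19:-→d20:-→d21:H1→d22:-→d23:-→d24:-→d25:H7→d26:-→d27:-→d28:-→d29:-→d30:-→d31:H2 -> H2
  lookup 36.41.132.146: bits 00 walk d0:H7→d1:-→d2:- -> H7
  del 160.0.0.0/3 (clear depth 3)
  + 16.0.0.0/8 (H3) depth=8
  + 167.4.148.0/24 (H3) depth=24

== LOOKUPS ==
["H2","no-route","H7","H7","H2","H7","no-route","H7","H2","H7"]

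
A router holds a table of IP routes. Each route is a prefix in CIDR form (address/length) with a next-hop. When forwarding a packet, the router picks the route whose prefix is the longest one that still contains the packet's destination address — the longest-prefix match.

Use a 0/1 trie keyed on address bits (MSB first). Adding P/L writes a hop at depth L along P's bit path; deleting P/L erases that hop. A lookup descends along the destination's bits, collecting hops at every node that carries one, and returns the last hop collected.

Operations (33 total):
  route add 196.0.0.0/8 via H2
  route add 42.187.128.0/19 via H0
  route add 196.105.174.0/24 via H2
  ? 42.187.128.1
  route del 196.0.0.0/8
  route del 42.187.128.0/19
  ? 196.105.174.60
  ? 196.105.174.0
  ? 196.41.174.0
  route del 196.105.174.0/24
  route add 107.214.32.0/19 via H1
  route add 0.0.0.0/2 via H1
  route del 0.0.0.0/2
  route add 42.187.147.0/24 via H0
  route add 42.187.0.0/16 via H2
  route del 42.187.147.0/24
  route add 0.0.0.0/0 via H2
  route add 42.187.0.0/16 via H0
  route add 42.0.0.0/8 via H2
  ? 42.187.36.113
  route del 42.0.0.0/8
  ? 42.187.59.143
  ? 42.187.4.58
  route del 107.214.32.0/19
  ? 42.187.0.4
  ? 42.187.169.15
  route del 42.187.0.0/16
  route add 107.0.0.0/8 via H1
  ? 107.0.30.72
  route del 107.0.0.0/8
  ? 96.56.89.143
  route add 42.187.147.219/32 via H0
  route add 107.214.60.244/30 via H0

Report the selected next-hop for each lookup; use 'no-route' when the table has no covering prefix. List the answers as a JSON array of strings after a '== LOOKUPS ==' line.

Trace:
  add 196.0.0.0/8 -> H2 at depth 8
  add 42.187.128.0/19 -> H0 at depth 19
  add 196.105.174.0/24 -> H2 at depth 24
  lookup 42.187.128.1: bits 0010101010111011100 walk d0:-→d1:-→d2:-→d3:-→d4:-→d5:-→d6:-→d7:-→d8:-→d9:-→d10:-→d11:-→d12:-→d13:-→d14:-→d15:-→d16:-→d17:-→d18:-→d19:H0 -> H0
  - 196.0.0.0/8 clear@8
  - 42.187.128.0/19 clear@19
  lookup 196.105.174.60: bits 110001000110100110101110 walk d0:-→d1:-→d2:-→d3:-→d4:-→d5:-→d6:-→d7:-→d8:-→d9:-→d10:-→d11:-→d12:-→d13:-→d14:-→d15:-→d16:-→d17:-→d18:-→d19:-→d20:-→d21:-→d22:-→d23:-→d24:H2 -> H2
  lookup 196.105.174.0: bits 110001000110100110101110 walk d0:-→d1:-→d2:-→d3:-→d4:-→d5:-→d6:-→d7:-→d8:-→d9:-→d10:-→d11:-→d12:-→d13:-→d14:-→d15:-→d16:-→d17:-→d18:-→d19:-→d20:-→d21:-→d22:-→d23:-→d24:H2 -> H2
  lookup 196.41.174.0: bits 110001000 walk d0:-→d1:-→d2:-→d3:-→d4:-→d5:-→d6:-→d7:-→d8:-→d9:- -> no-route
  - 196.105.174.0/24 clear@24
  add 107.214.32.0/19 -> H1 at depth 19
  add 0.0.0.0/2 -> H1 at depth 2
  - 0.0.0.0/2 clear@2
  add 42.187.147.0/24 -> H0 at depth 24
  add 42.187.0.0/16 -> H2 at depth 16
  - 42.187.147.0/24 clear@24
  add 0.0.0.0/0 -> H2 at depth 0
  add 42.187.0.0/16 -> H0 at depth 16
  add 42.0.0.0/8 -> H2 at depth 8
  lookup 42.187.36.113: bits 0010101010111011 walk d0:H2→d1:-→d2:-→d3:-→d4:-→d5:-→d6:-→d7:-→d8:H2→d9:-→d10:-→d11:-→d12:-→d13:-→d14:-→d15:-→d16:H0 -> H0
  - 42.0.0.0/8 clear@8
  lookup 42.187.59.143: bits 0010101010111011 walk d0:H2→d1:-→d2:-→d3:-→d4:-→d5:-→d6:-→d7:-→d8:-→d9:-→d10:-→d11:-→d12:-→d13:-→d14:-→d15:-→d16:H0 -> H0
  lookup 42.187.4.58: bits 0010101010111011 walk d0:H2→d1:-→d2:-→d3:-→d4:-→d5:-→d6:-→d7:-→d8:-→d9:-→d10:-→d11:-→d12:-→d13:-→d14:-→d15:-→d16:H0 -> H0
  - 107.214.32.0/19 clear@19
  lookup 42.187.0.4: bits 0010101010111011 walk d0:H2→d1:-→d2:-→d3:-→d4:-→d5:-→d6:-→d7:-→d8:-→d9:-→d10:-→d11:-→d12:-→d13:-→d14:-→d15:-→d16:H0 -> H0
  lookup 42.187.169.15: bits 001010101011101110 walk d0:H2→d1:-→d2:-→d3:-→d4:-→d5:-→d6:-→d7:-→d8:-→d9:-→d10:-→d11:-→d12:-→d13:-→d14:-→d15:-→d16:H0→d17:-→d18:- -> H0
  - 42.187.0.0/16 clear@16
  add 107.0.0.0/8 -> H1 at depth 8
  lookup 107.0.30.72: bits 01101011 walk d0:H2→d1:-→d2:-→d3:-→d4:-→d5:-→d6:-→d7:-→d8:H1 -> H1
  - 107.0.0.0/8 clear@8
  lookup 96.56.89.143: bits 0110 walk d0:H2→d1:-→d2:-→d3:-→d4:- -> H2
  add 42.187.147.219/32 -> H0 at depth 32
  add 107.214.60.244/30 -> H0 at depth 30

== LOOKUPS ==
["H0","H2","H2","no-route","H0","H0","H0","H0","H0","H1","H2"]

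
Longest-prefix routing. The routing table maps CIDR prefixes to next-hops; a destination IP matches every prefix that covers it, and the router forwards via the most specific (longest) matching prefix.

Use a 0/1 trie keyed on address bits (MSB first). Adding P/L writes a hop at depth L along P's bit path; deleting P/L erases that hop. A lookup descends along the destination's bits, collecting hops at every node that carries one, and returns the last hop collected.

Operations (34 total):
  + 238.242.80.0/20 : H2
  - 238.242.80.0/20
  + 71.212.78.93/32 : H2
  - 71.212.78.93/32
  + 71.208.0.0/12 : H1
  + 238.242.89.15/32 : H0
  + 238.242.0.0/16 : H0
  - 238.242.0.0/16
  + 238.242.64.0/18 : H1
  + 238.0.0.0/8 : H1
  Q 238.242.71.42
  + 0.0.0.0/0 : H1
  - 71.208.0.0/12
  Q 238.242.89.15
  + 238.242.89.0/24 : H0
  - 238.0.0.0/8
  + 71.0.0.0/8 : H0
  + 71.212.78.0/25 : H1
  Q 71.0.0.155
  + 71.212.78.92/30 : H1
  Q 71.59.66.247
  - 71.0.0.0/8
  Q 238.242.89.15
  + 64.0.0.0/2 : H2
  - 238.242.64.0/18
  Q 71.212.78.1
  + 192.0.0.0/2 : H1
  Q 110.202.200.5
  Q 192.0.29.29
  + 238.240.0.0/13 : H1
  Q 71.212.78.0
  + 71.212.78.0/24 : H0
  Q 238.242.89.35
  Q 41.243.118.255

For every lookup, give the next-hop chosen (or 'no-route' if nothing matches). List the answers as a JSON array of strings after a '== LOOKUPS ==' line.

Apply in order:
  add 238.242.80.0/20 -> H2 at depth 20
  - 238.242.80.0/20 clear@20
  add 71.212.78.93/32 -> H2 at depth 32
  - 71.212.78.93/32 clear@32
  add 71.208.0.0/12 -> H1 at depth 12
  add 238.242.89.15/32 -> H0 at depth 32
  add 238.242.0.0/16 -> H0 at depth 16
  - 238.242.0.0/16 clear@16
  add 238.242.64.0/18 -> H1 at depth 18
  add 238.0.0.0/8 -> H1 at depth 8
  lookup 238.242.71.42: bits 1110111011110010010 walk d0:-→d1:-→d2:-→d3:-→d4:-→d5:-→d6:-→d7:-→d8:H1→d9:-→d10:-→d11:-→d12:-→d13:-→d14:-→d15:-→d16:-→d17:-→d18:H1→d19:- -> H1
  add 0.0.0.0/0 -> H1 at depth 0
  - 71.208.0.0/12 clear@12
  lookup 238.242.89.15: bits 11101110111100100101100100001111 walk d0:H1→d1:-→d2:-→d3:-→d4:-→d5:-→d6:-→d7:-→d8:H1→d9:-→d10:-→d11:-→d12:-→d13:-→d14:-→d15:-→d16:-→d17:-→d18:H1→d19:-→d20:-→d21:-→d22:-→d23:-→d24:-→d25:-→d26:-→d27:-→d28:-→d29:-→d30:-→d31:-→d32:H0 -> H0
  add 238.242.89.0/24 -> H0 at depth 24
  - 238.0.0.0/8 clear@8
  add 71.0.0.0/8 -> H0 at depth 8
  add 71.212.78.0/25 -> H1 at depth 25
  lookup 71.0.0.155: bits 01000111 walk d0:H1→d1:-→d2:-→d3:-→d4:-→d5:-→d6:-→d7:-→d8:H0 -> H0
  add 71.212.78.92/30 -> H1 at depth 30
  lookup 71.59.66.247: bits 01000111 walk d0:H1→d1:-→d2:-→d3:-→d4:-→d5:-→d6:-→d7:-→d8:H0 -> H0
  - 71.0.0.0/8 clear@8
  lookup 238.242.89.15: bits 11101110111100100101100100001111 walk d0:H1→d1:-→d2:-→d3:-→d4:-→d5:-→d6:-→d7:-→d8:-→d9:-→d10:-→d11:-→d12:-→d13:-→d14:-→d15:-→d16:-→d17:-→d18:H1→d19:-→d20:-→d21:-→d22:-→d23:-→d24:H0→d25:-→d26:-→d27:-→d28:-→d29:-→d30:-→d31:-→d32:H0 -> H0
  add 64.0.0.0/2 -> H2 at depth 2
  - 238.242.64.0/18 clear@18
  lookup 71.212.78.1: bits 0100011111010100010011100 walk d0:H1→d1:-→d2:H2→d3:-→d4:-→d5:-→d6:-→d7:-→d8:-→d9:-→d10:-→d11:-→d12:-→d13:-→d14:-→d15:-→d16:-→d17:-→d18:-→d19:-→d20:-→d21:-→d22:-→d23:-→d24:-→d25:H1 -> H1
  add 192.0.0.0/2 -> H1 at depth 2
  lookup 110.202.200.5: bits 01 walk d0:H1→d1:-→d2:H2 -> H2
  lookup 192.0.29.29: bits 11 walk d0:H1→d1:-→d2:H1 -> H1
  add 238.240.0.0/13 -> H1 at depth 13
  lookup 71.212.78.0: bits 0100011111010100010011100 walk d0:H1→d1:-→d2:H2→d3:-→d4:-→d5:-→d6:-→d7:-→d8:-→d9:-→d10:-→d11:-→d12:-→d13:-→d14:-→d15:-→d16:-→d17:-→d18:-→d19:-→d20:-→d21:-→d22:-→d23:-→d24:-→d25:H1 -> H1
  add 71.212.78.0/24 -> H0 at depth 24
  lookup 238.242.89.35: bits 11101110111100100101100100 walk d0:H1→d1:-→d2:H1→d3:-→d4:-→d5:-→d6:-→d7:-→d8:-→d9:-→d10:-→d11:-→d12:-→d13:H1→d14:-→d15:-→d16:-→d17:-→d18:-→d19:-→d20:-→d21:-→d22:-→d23:-→d24:H0→d25:-→d26:- -> H0
  lookup 41.243.118.255: bits 0 walk d0:H1→d1:- -> H1

== LOOKUPS ==
["H1","H0","H0","H0","H0","H1","H2","H1","H1","H0","H1"]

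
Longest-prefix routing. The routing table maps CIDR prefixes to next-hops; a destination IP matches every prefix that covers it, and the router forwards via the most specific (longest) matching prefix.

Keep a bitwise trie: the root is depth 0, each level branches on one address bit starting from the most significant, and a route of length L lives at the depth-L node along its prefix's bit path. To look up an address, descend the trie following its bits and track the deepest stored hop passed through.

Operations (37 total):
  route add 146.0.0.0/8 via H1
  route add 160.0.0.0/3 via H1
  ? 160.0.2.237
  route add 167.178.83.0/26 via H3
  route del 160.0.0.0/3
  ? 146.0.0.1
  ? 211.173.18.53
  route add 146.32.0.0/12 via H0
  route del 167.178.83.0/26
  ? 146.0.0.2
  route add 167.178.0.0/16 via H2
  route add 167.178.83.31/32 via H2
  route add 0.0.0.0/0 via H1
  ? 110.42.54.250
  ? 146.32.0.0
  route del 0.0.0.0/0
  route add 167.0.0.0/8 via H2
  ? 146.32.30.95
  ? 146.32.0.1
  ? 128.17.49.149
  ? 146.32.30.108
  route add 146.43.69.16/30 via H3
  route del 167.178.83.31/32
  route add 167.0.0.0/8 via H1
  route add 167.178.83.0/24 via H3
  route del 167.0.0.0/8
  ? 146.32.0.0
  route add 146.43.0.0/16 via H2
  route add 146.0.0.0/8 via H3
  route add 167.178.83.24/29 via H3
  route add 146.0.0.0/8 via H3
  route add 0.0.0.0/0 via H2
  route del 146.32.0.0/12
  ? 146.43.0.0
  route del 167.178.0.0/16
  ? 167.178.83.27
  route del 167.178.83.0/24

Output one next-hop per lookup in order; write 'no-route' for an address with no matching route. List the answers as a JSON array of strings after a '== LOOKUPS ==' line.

Process each operation:
  + 146.0.0.0/8 (H1) depth=8
  + 160.0.0.0/3 (H1) depth=3
  ? 160.0.2.237  path d0:-→d1:-→d2:-→d3:H1  best=H1
  + 167.178.83.0/26 (H3) depth=26
  del 160.0.0.0/3 (clear depth 3)
  ? 146.0.0.1  path d0:-→d1:-→d2:-→d3:-→d4:-→d5:-→d6:-→d7:-→d8:H1  best=H1
  ? 211.173.18.53  path d0:-→d1:-  best=no-route
  + 146.32.0.0/12 (H0) depth=12
  del 167.178.83.0/26 (clear depth 26)
  ? 146.0.0.2  path d0:-→d1:-→d2:-→d3:-→d4:-→d5:-→d6:-→d7:-→d8:H1→d9:-→d10:-  best=H1
  + 167.178.0.0/16 (H2) depth=16
  + 167.178.83.31/32 (H2) depth=32
  + 0.0.0.0/0 (H1) depth=0
  ? 110.42.54.250  path d0:H1  best=H1
  ? 146.32.0.0  path d0:H1→d1:-→d2:-→d3:-→d4:-→d5:-→d6:-→d7:-→d8:H1→d9:-→d10:-→d11:-→d12:H0  best=H0
  del 0.0.0.0/0 (clear depth 0)
  + 167.0.0.0/8 (H2) depth=8
  ? 146.32.30.95  path d0:-→d1:-→d2:-→d3:-→d4:-→d5:-→d6:-→d7:-→d8:H1→d9:-→d10:-→d11:-→d12:H0  best=H0
  ? 146.32.0.1  path d0:-→d1:-→d2:-→d3:-→d4:-→d5:-→d6:-→d7:-→d8:H1→d9:-→d10:-→d11:-→d12:H0  best=H0
  ? 128.17.49.149  path d0:-→d1:-→d2:-→d3:-  best=no-route
  ? 146.32.30.108  path d0:-→d1:-→d2:-→d3:-→d4:-→d5:-→d6:-→d7:-→d8:H1→d9:-→d10:-→d11:-→d12:H0  best=H0
  + 146.43.69.16/30 (H3) depth=30
  del 167.178.83.31/32 (clear depth 32)
  + 167.0.0.0/8 (H1) depth=8
  + 167.178.83.0/24 (H3) depth=24
  del 167.0.0.0/8 (clear depth 8)
  ? 146.32.0.0  path d0:-→d1:-→d2:-→d3:-→d4:-→d5:-→d6:-→d7:-→d8:H1→d9:-→d10:-→d11:-→d12:H0  best=H0
  + 146.43.0.0/16 (H2) depth=16
  + 146.0.0.0/8 (H3) depth=8
  + 167.178.83.24/29 (H3) depth=29
  + 146.0.0.0/8 (H3) depth=8
  + 0.0.0.0/0 (H2) depth=0
  del 146.32.0.0/12 (clear depth 12)
  ? 146.43.0.0  path d0:H2→d1:-→d2:-→d3:-→d4:-→d5:-→d6:-→d7:-→d8:H3→d9:-→d10:-→d11:-→d12:-→d13:-→d14:-→d15:-→d16:H2→d17:-  best=H2
  del 167.178.0.0/16 (clear depth 16)
  ? 167.178.83.27  path d0:H2→d1:-→d2:-→d3:-→d4:-→d5:-→d6:-→d7:-→d8:-→d9:-→d10:-→d11:-→d12:-→d13:-→d14:-→d15:-→d16:-→d17:-→d18:-→d19:-→d20:-→d21:-→d22:-→d23:-→d24:H3→d25:-→d26:-→d27:-→d28:-→d29:H3  best=H3
  del 167.178.83.0/24 (clear depth 24)

== LOOKUPS ==
["H1","H1","no-route","H1","H1","H0","H0","H0","no-route","H0","H0","H2","H3"]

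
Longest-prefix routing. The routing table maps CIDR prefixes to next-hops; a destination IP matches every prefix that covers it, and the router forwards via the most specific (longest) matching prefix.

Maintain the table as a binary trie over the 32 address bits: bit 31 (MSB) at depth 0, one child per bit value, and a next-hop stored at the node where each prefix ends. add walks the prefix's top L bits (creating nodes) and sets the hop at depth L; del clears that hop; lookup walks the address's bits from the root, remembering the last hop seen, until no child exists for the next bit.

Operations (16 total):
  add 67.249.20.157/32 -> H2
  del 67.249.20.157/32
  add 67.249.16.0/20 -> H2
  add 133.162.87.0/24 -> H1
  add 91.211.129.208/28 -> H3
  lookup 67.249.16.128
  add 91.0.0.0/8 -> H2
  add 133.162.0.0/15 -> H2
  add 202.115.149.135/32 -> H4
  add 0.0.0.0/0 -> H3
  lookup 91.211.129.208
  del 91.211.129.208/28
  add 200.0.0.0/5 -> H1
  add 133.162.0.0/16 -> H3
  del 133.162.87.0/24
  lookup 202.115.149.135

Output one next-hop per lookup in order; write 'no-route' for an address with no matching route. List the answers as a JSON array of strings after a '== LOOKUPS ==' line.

Process each operation:
  + 67.249.20.157/32 (H2) depth=32
  del 67.249.20.157/32 (clear depth 32)
  + 67.249.16.0/20 (H2) depth=20
  + 133.162.87.0/24 (H1) depth=24
  + 91.211.129.208/28 (H3) depth=28
  ? 67.249.16.128  path d0:-→d1:-→d2:-→d3:-→d4:-→d5:-→d6:-→d7:-→d8:-→d9:-→d10:-→d11:-→d12:-→d13:-→d14:-→d15:-→d16:-→d17:-→d18:-→d19:-→d20:H2→d21:-  best=H2
  + 91.0.0.0/8 (H2) depth=8
  + 133.162.0.0/15 (H2) depth=15
  + 202.115.149.135/32 (H4) depth=32
  + 0.0.0.0/0 (H3) depth=0
  ? 91.211.129.208  path d0:H3→d1:-→d2:-→d3:-→d4:-→d5:-→d6:-→d7:-→d8:H2→d9:-→d10:-→d11:-→d12:-→d13:-→d14:-→d15:-→d16:-→d17:-→d18:-→d19:-→d20:-→d21:-→d22:-→d23:-→d24:-→d25:-→d26:-→d27:-→d28:H3  best=H3
  del 91.211.129.208/28 (clear depth 28)
  + 200.0.0.0/5 (H1) depth=5
  + 133.162.0.0/16 (H3) depth=16
  del 133.162.87.0/24 (clear depth 24)
  ? 202.115.149.135  path d0:H3→d1:-→d2:-→d3:-→d4:-→d5:H1→d6:-→d7:-→d8:-→d9:-→d10:-→d11:-→d12:-→d13:-→d14:-→d15:-→d16:-→d17:-→d18:-→d19:-→d20:-→d21:-→d22:-→d23:-→d24:-→d25:-→d26:-→d27:-→d28:-→d29:-→d30:-→d31:-→d32:H4  best=H4

== LOOKUPS ==
["H2","H3","H4"]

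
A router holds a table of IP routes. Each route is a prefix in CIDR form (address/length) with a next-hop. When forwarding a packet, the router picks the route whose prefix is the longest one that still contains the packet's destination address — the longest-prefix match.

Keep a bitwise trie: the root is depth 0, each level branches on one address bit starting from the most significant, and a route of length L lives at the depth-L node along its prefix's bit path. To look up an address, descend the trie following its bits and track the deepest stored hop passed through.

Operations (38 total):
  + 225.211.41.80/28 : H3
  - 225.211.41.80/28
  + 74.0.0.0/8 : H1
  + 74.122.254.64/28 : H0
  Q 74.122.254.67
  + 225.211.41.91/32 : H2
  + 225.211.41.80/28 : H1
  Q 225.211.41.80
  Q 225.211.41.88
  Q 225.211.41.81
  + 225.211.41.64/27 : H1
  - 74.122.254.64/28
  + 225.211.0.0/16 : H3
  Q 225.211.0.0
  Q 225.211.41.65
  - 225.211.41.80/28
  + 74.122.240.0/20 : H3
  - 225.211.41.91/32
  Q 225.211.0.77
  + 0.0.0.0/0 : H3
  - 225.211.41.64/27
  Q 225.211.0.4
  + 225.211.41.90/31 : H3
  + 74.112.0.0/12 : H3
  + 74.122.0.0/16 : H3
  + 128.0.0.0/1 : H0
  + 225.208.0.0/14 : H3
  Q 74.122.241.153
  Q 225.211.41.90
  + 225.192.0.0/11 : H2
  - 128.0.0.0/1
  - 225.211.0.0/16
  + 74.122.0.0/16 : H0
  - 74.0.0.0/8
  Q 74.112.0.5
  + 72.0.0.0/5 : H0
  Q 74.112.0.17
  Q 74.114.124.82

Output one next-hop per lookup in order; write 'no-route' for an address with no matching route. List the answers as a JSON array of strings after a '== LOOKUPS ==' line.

Trace:
  add 225.211.41.80/28 -> H3 at depth 28
  - 225.211.41.80/28 clear@28
  add 74.0.0.0/8 -> H1 at depth 8
  add 74.122.254.64/28 -> H0 at depth 28
  ? 74.122.254.67  path d0:-→d1:-→d2:-→d3:-→d4:-→d5:-→d6:-→d7:-→d8:H1→d9:-→d10:-→d11:-→d12:-→d13:-→d14:-→d15:-→d16:-→d17:-→d18:-→d19:-→d20:-→d21:-→d22:-→d23:-→d24:-→d25:-→d26:-→d27:-→d28:H0  best=H0
  add 225.211.41.91/32 -> H2 at depth 32
  add 225.211.41.80/28 -> H1 at depth 28
  ? 225.211.41.80  path d0:-→d1:-→d2:-→d3:-→d4:-→d5:-→d6:-→d7:-→d8:-→d9:-→d10:-→d11:-→d12:-→d13:-→d14:-→d15:-→d16:-→d17:-→d18:-→d19:-→d20:-→d21:-→d22:-→d23:-→d24:-→d25:-→d26:-→d27:-→d28:H1  best=H1
  ? 225.211.41.88  path d0:-→d1:-→d2:-→d3:-→d4:-→d5:-→d6:-→d7:-→d8:-→d9:-→d10:-→d11:-→d12:-→d13:-→d14:-→d15:-→d16:-→d17:-→d18:-→d19:-→d20:-→d21:-→d22:-→d23:-→d24:-→d25:-→d26:-→d27:-→d28:H1→d29:-→d30:-  best=H1
  ? 225.211.41.81  path d0:-→d1:-→d2:-→d3:-→d4:-→d5:-→d6:-→d7:-→d8:-→d9:-→d10:-→d11:-→d12:-→d13:-→d14:-→d15:-→d16:-→d17:-→d18:-→d19:-→d20:-→d21:-→d22:-→d23:-→d24:-→d25:-→d26:-→d27:-→d28:H1  best=H1
  add 225.211.41.64/27 -> H1 at depth 27
  - 74.122.254.64/28 clear@28
  add 225.211.0.0/16 -> H3 at depth 16
  ? 225.211.0.0  path d0:-→d1:-→d2:-→d3:-→d4:-→d5:-→d6:-→d7:-→d8:-→d9:-→d10:-→d11:-→d12:-→d13:-→d14:-→d15:-→d16:H3→d17:-→d18:-  best=H3
  ? 225.211.41.65  path d0:-→d1:-→d2:-→d3:-→d4:-→d5:-→d6:-→d7:-→d8:-→d9:-→d10:-→d11:-→d12:-→d13:-→d14:-→d15:-→d16:H3→d17:-→d18:-→d19:-→d20:-→d21:-→d22:-→d23:-→d24:-→d25:-→d26:-→d27:H1  best=H1
  - 225.211.41.80/28 clear@28
  add 74.122.240.0/20 -> H3 at depth 20
  - 225.211.41.91/32 clear@32
  ? 225.211.0.77  path d0:-→d1:-→d2:-→d3:-→d4:-→d5:-→d6:-→d7:-→d8:-→d9:-→d10:-→d11:-→d12:-→d13:-→d14:-→d15:-→d16:H3→d17:-→d18:-  best=H3
  add 0.0.0.0/0 -> H3 at depth 0
  - 225.211.41.64/27 clear@27
  ? 225.211.0.4  path d0:H3→d1:-→d2:-→d3:-→d4:-→d5:-→d6:-→d7:-→d8:-→d9:-→d10:-→d11:-→d12:-→d13:-→d14:-→d15:-→d16:H3→d17:-→d18:-  best=H3
  add 225.211.41.90/31 -> H3 at depth 31
  add 74.112.0.0/12 -> H3 at depth 12
  add 74.122.0.0/16 -> H3 at depth 16
  add 128.0.0.0/1 -> H0 at depth 1
  add 225.208.0.0/14 -> H3 at depth 14
  ? 74.122.241.153  path d0:H3→d1:-→d2:-→d3:-→d4:-→d5:-→d6:-→d7:-→d8:H1→d9:-→d10:-→d11:-→d12:H3→d13:-→d14:-→d15:-→d16:H3→d17:-→d18:-→d19:-→d20:H3  best=H3
  ? 225.211.41.90  path d0:H3→d1:H0→d2:-→d3:-→d4:-→d5:-→d6:-→d7:-→d8:-→d9:-→d10:-→d11:-→d12:-→d13:-→d14:H3→d15:-→d16:H3→d17:-→d18:-→d19:-→d20:-→d21:-→d22:-→d23:-→d24:-→d25:-→d26:-→d27:-→d28:-→d29:-→d30:-→d31:H3  best=H3
  add 225.192.0.0/11 -> H2 at depth 11
  - 128.0.0.0/1 clear@1
  - 225.211.0.0/16 clear@16
  add 74.122.0.0/16 -> H0 at depth 16
  - 74.0.0.0/8 clear@8
  ? 74.112.0.5  path d0:H3→d1:-→d2:-→d3:-→d4:-→d5:-→d6:-→d7:-→d8:-→d9:-→d10:-→d11:-→d12:H3  best=H3
  add 72.0.0.0/5 -> H0 at depth 5
  ? 74.112.0.17  path d0:H3→d1:-→d2:-→d3:-→d4:-→d5:H0→d6:-→d7:-→d8:-→d9:-→d10:-→d11:-→d12:H3  best=H3
  ? 74.114.124.82  path d0:H3→d1:-→d2:-→d3:-→d4:-→d5:H0→d6:-→d7:-→d8:-→d9:-→d10:-→d11:-→d12:H3  best=H3

== LOOKUPS ==
["H0","H1","H1","H1","H3","H1","H3","H3","H3","H3","H3","H3","H3"]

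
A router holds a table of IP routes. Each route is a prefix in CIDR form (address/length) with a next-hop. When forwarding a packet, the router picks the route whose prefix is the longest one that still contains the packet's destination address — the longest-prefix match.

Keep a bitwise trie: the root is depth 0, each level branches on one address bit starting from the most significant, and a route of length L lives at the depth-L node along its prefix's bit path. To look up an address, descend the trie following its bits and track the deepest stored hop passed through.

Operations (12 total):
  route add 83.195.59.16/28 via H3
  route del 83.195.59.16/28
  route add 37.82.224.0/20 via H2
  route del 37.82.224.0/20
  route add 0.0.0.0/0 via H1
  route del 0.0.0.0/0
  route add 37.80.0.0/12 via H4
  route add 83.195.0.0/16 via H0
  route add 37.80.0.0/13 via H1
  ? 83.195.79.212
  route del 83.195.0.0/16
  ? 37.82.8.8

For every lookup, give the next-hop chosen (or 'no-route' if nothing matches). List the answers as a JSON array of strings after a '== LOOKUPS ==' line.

Trace:
  + 83.195.59.16/28 (H3) depth=28
  - 83.195.59.16/28 clear@28
  + 37.82.224.0/20 (H2) depth=20
  - 37.82.224.0/20 clear@20
  + 0.0.0.0/0 (H1) depth=0
  - 0.0.0.0/0 clear@0
  + 37.80.0.0/12 (H4) depth=12
  + 83.195.0.0/16 (H0) depth=16
  + 37.80.0.0/13 (H1) depth=13
  Q 83.195.79.212: descend 01010011110000110 ; hops seen [H0] ; pick H0
  - 83.195.0.0/16 clear@16
  Q 37.82.8.8: descend 0010010101010010 ; hops seen [H4,H1] ; pick H1

== LOOKUPS ==
["H0","H1"]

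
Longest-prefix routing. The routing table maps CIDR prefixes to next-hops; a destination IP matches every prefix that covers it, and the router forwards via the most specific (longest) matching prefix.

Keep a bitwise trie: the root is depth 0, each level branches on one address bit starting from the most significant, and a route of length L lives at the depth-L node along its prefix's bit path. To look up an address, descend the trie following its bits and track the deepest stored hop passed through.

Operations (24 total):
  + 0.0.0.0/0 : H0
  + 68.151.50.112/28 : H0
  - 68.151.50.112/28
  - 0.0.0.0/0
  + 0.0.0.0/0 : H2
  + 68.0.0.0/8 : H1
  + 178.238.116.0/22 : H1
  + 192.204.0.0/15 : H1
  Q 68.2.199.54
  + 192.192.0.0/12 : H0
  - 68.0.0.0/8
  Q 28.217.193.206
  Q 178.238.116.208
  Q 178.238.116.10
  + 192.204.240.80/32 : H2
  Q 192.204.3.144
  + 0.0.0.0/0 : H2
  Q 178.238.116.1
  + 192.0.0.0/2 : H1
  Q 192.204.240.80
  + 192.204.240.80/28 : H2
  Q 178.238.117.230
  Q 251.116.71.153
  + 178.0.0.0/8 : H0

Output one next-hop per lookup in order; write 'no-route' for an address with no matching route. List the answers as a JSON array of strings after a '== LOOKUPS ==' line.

Trace:
  add 0.0.0.0/0 -> H0 at depth 0
  add 68.151.50.112/28 -> H0 at depth 28
  del 68.151.50.112/28 (clear depth 28)
  del 0.0.0.0/0 (clear depth 0)
  add 0.0.0.0/0 -> H2 at depth 0
  add 68.0.0.0/8 -> H1 at depth 8
  add 178.238.116.0/22 -> H1 at depth 22
  add 192.204.0.0/15 -> H1 at depth 15
  ? 68.2.199.54  path d0:H2→d1:-→d2:-→d3:-→d4:-→d5:-→d6:-→d7:-→d8:H1  best=H1
  add 192.192.0.0/12 -> H0 at depth 12
  del 68.0.0.0/8 (clear depth 8)
  ? 28.217.193.206  path d0:H2→d1:-  best=H2
  ? 178.238.116.208  path d0:H2→d1:-→d2:-→d3:-→d4:-→d5:-→d6:-→d7:-→d8:-→d9:-→d10:-→d11:-→d12:-→d13:-→d14:-→d15:-→d16:-→d17:-→d18:-→d19:-→d20:-→d21:-→d22:H1  best=H1
  ? 178.238.116.10  path d0:H2→d1:-→d2:-→d3:-→d4:-→d5:-→d6:-→d7:-→d8:-→d9:-→d10:-→d11:-→d12:-→d13:-→d14:-→d15:-→d16:-→d17:-→d18:-→d19:-→d20:-→d21:-→d22:H1  best=H1
  add 192.204.240.80/32 -> H2 at depth 32
  ? 192.204.3.144  path d0:H2→d1:-→d2:-→d3:-→d4:-→d5:-→d6:-→d7:-→d8:-→d9:-→d10:-→d11:-→d12:H0→d13:-→d14:-→d15:H1→d16:-  best=H1
  add 0.0.0.0/0 -> H2 at depth 0
  ? 178.238.116.1  path d0:H2→d1:-→d2:-→d3:-→d4:-→d5:-→d6:-→d7:-→d8:-→d9:-→d10:-→d11:-→d12:-→d13:-→d14:-→d15:-→d16:-→d17:-→d18:-→d19:-→d20:-→d21:-→d22:H1  best=H1
  add 192.0.0.0/2 -> H1 at depth 2
  ? 192.204.240.80  path d0:H2→d1:-→d2:H1→d3:-→d4:-→d5:-→d6:-→d7:-→d8:-→d9:-→d10:-→d11:-→d12:H0→d13:-→d14:-→d15:H1→d16:-→d17:-→d18:-→d19:-→d20:-→d21:-→d22:-→d23:-→d24:-→d25:-→d26:-→d27:-→d28:-→d29:-→d30:-→d31:-→d32:H2  best=H2
  add 192.204.240.80/28 -> H2 at depth 28
  ? 178.238.117.230  path d0:H2→d1:-→d2:-→d3:-→d4:-→d5:-→d6:-→d7:-→d8:-→d9:-→d10:-→d11:-→d12:-→d13:-→d14:-→d15:-→d16:-→d17:-→d18:-→d19:-→d20:-→d21:-→d22:H1  best=H1
  ? 251.116.71.153  path d0:H2→d1:-→d2:H1  best=H1
  add 178.0.0.0/8 -> H0 at depth 8

== LOOKUPS ==
["H1","H2","H1","H1","H1","H1","H2","H1","H1"]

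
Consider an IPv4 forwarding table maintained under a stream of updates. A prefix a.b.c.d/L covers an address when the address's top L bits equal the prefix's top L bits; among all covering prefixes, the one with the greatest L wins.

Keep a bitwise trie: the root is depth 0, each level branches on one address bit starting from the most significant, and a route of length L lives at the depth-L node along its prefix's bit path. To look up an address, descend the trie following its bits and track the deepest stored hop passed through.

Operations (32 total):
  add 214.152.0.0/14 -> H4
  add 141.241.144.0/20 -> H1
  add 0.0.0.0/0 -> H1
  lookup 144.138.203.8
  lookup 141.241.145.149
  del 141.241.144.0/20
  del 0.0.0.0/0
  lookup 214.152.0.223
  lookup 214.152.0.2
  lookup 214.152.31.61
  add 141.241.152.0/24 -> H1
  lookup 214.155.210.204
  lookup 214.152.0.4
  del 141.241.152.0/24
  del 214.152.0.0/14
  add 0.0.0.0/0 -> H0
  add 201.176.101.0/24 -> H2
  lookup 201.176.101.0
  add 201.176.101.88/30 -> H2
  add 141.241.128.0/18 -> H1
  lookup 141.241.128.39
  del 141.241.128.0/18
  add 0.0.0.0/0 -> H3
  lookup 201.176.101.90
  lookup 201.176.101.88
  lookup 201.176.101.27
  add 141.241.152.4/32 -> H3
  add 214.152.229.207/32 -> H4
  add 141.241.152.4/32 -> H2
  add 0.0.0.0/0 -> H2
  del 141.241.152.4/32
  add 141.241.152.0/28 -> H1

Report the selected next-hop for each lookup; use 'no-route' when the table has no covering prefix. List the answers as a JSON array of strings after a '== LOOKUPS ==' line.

Apply in order:
  + 214.152.0.0/14 (H4) depth=14
  + 141.241.144.0/20 (H1) depth=20
  + 0.0.0.0/0 (H1) depth=0
  ? 144.138.203.8  path d0:H1→d1:-→d2:-→d3:-  best=H1
  ? 141.241.145.149  path d0:H1→d1:-→d2:-→d3:-→d4:-→d5:-→d6:-→d7:-→d8:-→d9:-→d10:-→d11:-→d12:-→d13:-→d14:-→d15:-→d16:-→d17:-→d18:-→d19:-→d20:H1  best=H1
  - 141.241.144.0/20 clear@20
  - 0.0.0.0/0 clear@0
  ? 214.152.0.223  path d0:-→d1:-→d2:-→d3:-→d4:-→d5:-→d6:-→d7:-→d8:-→d9:-→d10:-→d11:-→d12:-→d13:-→d14:H4  best=H4
  ? 214.152.0.2  path d0:-→d1:-→d2:-→d3:-→d4:-→d5:-→d6:-→d7:-→d8:-→d9:-→d10:-→d11:-→d12:-→d13:-→d14:H4  best=H4
  ? 214.152.31.61  path d0:-→d1:-→d2:-→d3:-→d4:-→d5:-→d6:-→d7:-→d8:-→d9:-→d10:-→d11:-→d12:-→d13:-→d14:H4  best=H4
  + 141.241.152.0/24 (H1) depth=24
  ? 214.155.210.204  path d0:-→d1:-→d2:-→d3:-→d4:-→d5:-→d6:-→d7:-→d8:-→d9:-→d10:-→d11:-→d12:-→d13:-→d14:H4  best=H4
  ? 214.152.0.4  path d0:-→d1:-→d2:-→d3:-→d4:-→d5:-→d6:-→d7:-→d8:-→d9:-→d10:-→d11:-→d12:-→d13:-→d14:H4  best=H4
  - 141.241.152.0/24 clear@24
  - 214.152.0.0/14 clear@14
  + 0.0.0.0/0 (H0) depth=0
  + 201.176.101.0/24 (H2) depth=24
  ? 201.176.101.0  path d0:H0→d1:-→d2:-→d3:-→d4:-→d5:-→d6:-→d7:-→d8:-→d9:-→d10:-→d11:-→d12:-→d13:-→d14:-→d15:-→d16:-→d17:-→d18:-→d19:-→d20:-→d21:-→d22:-→d23:-→d24:H2  best=H2
  + 201.176.101.88/30 (H2) depth=30
  + 141.241.128.0/18 (H1) depth=18
  ? 141.241.128.39  path d0:H0→d1:-→d2:-→d3:-→d4:-→d5:-→d6:-→d7:-→d8:-→d9:-→d10:-→d11:-→d12:-→d13:-→d14:-→d15:-→d16:-→d17:-→d18:H1→d19:-  best=H1
  - 141.241.128.0/18 clear@18
  + 0.0.0.0/0 (H3) depth=0
  ? 201.176.101.90  path d0:H3→d1:-→d2:-→d3:-→d4:-→d5:-→d6:-→d7:-→d8:-→d9:-→d10:-→d11:-→d12:-→d13:-→d14:-→d15:-→d16:-→d17:-→d18:-→d19:-→d20:-→d21:-→d22:-→d23:-→d24:H2→d25:-→d26:-→d27:-→d28:-→d29:-→d30:H2  best=H2
  ? 201.176.101.88  path d0:H3→d1:-→d2:-→d3:-→d4:-→d5:-→d6:-→d7:-→d8:-→d9:-→d10:-→d11:-→d12:-→d13:-→d14:-→d15:-→d16:-→d17:-→d18:-→d19:-→d20:-→d21:-→d22:-→d23:-→d24:H2→d25:-→d26:-→d27:-→d28:-→d29:-→d30:H2  best=H2
  ? 201.176.101.27  path d0:H3→d1:-→d2:-→d3:-→d4:-→d5:-→d6:-→d7:-→d8:-→d9:-→d10:-→d11:-→d12:-→d13:-→d14:-→d15:-→d16:-→d17:-→d18:-→d19:-→d20:-→d21:-→d22:-→d23:-→d24:H2→d25:-  best=H2
  + 141.241.152.4/32 (H3) depth=32
  + 214.152.229.207/32 (H4) depth=32
  + 141.241.152.4/32 (H2) depth=32
  + 0.0.0.0/0 (H2) depth=0
  - 141.241.152.4/32 clear@32
  + 141.241.152.0/28 (H1) depth=28

== LOOKUPS ==
["H1","H1","H4","H4","H4","H4","H4","H2","H1","H2","H2","H2"]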